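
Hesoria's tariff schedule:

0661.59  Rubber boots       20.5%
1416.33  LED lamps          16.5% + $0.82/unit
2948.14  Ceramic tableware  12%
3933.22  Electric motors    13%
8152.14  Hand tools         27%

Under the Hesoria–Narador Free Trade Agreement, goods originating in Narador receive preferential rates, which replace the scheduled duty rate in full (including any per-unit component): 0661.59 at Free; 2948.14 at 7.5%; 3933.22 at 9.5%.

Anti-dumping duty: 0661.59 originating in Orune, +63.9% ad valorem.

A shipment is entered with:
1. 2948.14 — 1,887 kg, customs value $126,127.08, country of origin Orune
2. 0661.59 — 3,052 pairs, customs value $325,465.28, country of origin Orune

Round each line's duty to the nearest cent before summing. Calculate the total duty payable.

Line 1 (2948.14, Orune, 1,887 kg, $126,127.08):
Base rate for 2948.14 is 12%.
2948.14 has an FTA preferential rate, but origin Orune is not Narador; base rate stands.
Duty = $126,127.08 × 12% = $15,135.25.
Line 2 (0661.59, Orune, 3,052 pairs, $325,465.28):
Base rate for 0661.59 is 20.5%.
0661.59 has an FTA preferential rate, but origin Orune is not Narador; base rate stands.
Additional duty on 0661.59 from Orune: +63.9%. Applied ad valorem rate: 20.5% + 63.9% = 84.4%.
Duty = $325,465.28 × 84.4% = $274,692.70.
Total = $15,135.25 + $274,692.70 = $289,827.95.

$289,827.95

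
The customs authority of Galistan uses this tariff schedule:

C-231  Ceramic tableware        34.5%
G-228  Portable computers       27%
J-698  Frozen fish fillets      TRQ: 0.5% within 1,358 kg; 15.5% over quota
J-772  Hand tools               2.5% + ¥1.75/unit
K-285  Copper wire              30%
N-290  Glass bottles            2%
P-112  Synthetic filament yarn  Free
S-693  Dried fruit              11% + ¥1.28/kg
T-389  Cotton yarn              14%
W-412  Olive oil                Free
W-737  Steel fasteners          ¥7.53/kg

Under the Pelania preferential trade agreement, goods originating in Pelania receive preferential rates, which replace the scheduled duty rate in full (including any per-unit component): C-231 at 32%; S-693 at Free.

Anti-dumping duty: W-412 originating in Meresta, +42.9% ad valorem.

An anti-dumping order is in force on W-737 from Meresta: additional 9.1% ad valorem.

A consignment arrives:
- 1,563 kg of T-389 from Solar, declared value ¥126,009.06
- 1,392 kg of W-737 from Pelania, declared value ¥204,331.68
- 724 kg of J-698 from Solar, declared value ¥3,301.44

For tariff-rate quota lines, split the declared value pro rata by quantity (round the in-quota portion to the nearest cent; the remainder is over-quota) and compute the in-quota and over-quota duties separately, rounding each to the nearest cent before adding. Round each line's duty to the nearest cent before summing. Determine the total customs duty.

Line 1 (T-389, Solar, 1,563 kg, ¥126,009.06):
Base rate for T-389 is 14%.
Duty = ¥126,009.06 × 14% = ¥17,641.27.
Line 2 (W-737, Pelania, 1,392 kg, ¥204,331.68):
Base rate for W-737 is ¥7.53/kg.
Origin Pelania is the FTA partner but W-737 is not on the preference list; base rate stands.
The additional-duty order on W-737 targets Meresta, not Pelania; it does not apply.
Duty = 1,392 × ¥7.53 = ¥10,481.76.
Line 3 (J-698, Solar, 724 kg, ¥3,301.44):
Code J-698 is under a tariff-rate quota (threshold 1,358 kg). Quantity 724 kg is within the quota, so the in-quota rate 0.5% applies to the full value.
Duty = ¥3,301.44 × 0.5% = ¥16.51.
Total = ¥17,641.27 + ¥10,481.76 + ¥16.51 = ¥28,139.54.

¥28,139.54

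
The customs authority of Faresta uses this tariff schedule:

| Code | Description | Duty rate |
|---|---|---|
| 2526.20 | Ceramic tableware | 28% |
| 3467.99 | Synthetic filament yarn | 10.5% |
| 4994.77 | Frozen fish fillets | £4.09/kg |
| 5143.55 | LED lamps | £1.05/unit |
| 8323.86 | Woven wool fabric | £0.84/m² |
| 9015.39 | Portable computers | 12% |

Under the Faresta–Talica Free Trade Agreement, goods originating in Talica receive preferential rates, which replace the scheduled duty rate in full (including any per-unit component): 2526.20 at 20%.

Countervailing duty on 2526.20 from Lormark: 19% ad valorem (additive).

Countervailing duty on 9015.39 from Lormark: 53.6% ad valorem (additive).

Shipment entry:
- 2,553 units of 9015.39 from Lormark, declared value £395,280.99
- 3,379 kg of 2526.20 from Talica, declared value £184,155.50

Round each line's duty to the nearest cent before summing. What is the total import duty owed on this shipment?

Line 1 (9015.39, Lormark, 2,553 units, £395,280.99):
Base rate for 9015.39 is 12%.
Additional duty on 9015.39 from Lormark: +53.6%. Applied ad valorem rate: 12% + 53.6% = 65.6%.
Duty = £395,280.99 × 65.6% = £259,304.33.
Line 2 (2526.20, Talica, 3,379 kg, £184,155.50):
Base rate for 2526.20 is 28%.
Origin Talica qualifies under the Faresta–Talica agreement and 2526.20 is covered: preferential rate 20% applies instead.
The additional-duty order on 2526.20 targets Lormark, not Talica; it does not apply.
Duty = £184,155.50 × 20% = £36,831.10.
Total = £259,304.33 + £36,831.10 = £296,135.43.

£296,135.43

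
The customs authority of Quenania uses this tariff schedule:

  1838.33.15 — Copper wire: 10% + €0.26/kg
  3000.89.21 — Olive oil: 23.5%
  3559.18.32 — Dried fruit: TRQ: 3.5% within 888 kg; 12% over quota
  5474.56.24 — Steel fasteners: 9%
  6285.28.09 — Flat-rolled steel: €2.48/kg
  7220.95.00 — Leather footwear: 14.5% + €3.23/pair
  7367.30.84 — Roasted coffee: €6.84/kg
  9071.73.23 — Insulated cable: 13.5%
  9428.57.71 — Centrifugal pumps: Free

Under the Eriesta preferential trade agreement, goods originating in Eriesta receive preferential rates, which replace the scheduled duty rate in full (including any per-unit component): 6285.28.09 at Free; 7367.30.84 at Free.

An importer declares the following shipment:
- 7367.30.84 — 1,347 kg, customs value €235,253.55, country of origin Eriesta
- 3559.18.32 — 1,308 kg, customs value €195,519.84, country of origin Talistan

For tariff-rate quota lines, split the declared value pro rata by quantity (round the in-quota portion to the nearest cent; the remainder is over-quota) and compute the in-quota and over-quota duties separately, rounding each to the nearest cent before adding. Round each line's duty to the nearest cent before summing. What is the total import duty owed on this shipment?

Line 1 (7367.30.84, Eriesta, 1,347 kg, €235,253.55):
Base rate for 7367.30.84 is €6.84/kg.
Origin Eriesta qualifies under the Quenania–Eriesta agreement and 7367.30.84 is covered: preferential rate Free applies instead.
Duty = €235,253.55 × 0% = €0.00.
Line 2 (3559.18.32, Talistan, 1,308 kg, €195,519.84):
Code 3559.18.32 is under a tariff-rate quota (threshold 888 kg). In-quota: 888 kg at 3.5%; over-quota: 420 kg at 12%.
Pro-rata value split: in-quota = €195,519.84 × 888/1,308 = €132,738.24; over-quota = €195,519.84 − €132,738.24 = €62,781.60.
In-quota duty = €132,738.24 × 3.5% = €4,645.84. Over-quota duty = €62,781.60 × 12% = €7,533.79.
Line duty = €4,645.84 + €7,533.79 = €12,179.63.
Total = €0.00 + €12,179.63 = €12,179.63.

€12,179.63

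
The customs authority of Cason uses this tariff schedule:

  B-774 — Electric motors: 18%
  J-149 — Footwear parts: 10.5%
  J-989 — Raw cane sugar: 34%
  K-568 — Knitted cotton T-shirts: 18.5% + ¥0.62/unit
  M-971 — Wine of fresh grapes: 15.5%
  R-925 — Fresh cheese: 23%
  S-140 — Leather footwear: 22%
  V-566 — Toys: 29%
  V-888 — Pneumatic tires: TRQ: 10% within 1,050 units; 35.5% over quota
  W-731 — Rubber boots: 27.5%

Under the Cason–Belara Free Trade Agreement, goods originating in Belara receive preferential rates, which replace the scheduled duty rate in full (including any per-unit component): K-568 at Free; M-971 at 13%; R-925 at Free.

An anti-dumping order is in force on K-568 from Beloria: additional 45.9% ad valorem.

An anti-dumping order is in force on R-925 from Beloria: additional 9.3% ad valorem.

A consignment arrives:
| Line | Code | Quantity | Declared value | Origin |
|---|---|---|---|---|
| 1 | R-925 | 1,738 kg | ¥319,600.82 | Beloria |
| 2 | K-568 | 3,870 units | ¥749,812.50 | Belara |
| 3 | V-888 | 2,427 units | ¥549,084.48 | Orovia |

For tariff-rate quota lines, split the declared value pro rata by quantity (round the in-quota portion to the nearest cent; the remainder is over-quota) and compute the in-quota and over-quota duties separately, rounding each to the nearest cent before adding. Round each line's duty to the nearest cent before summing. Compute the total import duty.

Line 1 (R-925, Beloria, 1,738 kg, ¥319,600.82):
Base rate for R-925 is 23%.
R-925 has an FTA preferential rate, but origin Beloria is not Belara; base rate stands.
Additional duty on R-925 from Beloria: +9.3%. Applied ad valorem rate: 23% + 9.3% = 32.3%.
Duty = ¥319,600.82 × 32.3% = ¥103,231.06.
Line 2 (K-568, Belara, 3,870 units, ¥749,812.50):
Base rate for K-568 is 18.5% + ¥0.62/unit.
Origin Belara qualifies under the Cason–Belara agreement and K-568 is covered: preferential rate Free applies instead.
The additional-duty order on K-568 targets Beloria, not Belara; it does not apply.
Duty = ¥749,812.50 × 0% = ¥0.00.
Line 3 (V-888, Orovia, 2,427 units, ¥549,084.48):
Code V-888 is under a tariff-rate quota (threshold 1,050 units). In-quota: 1,050 units at 10%; over-quota: 1,377 units at 35.5%.
Pro-rata value split: in-quota = ¥549,084.48 × 1,050/2,427 = ¥237,552.00; over-quota = ¥549,084.48 − ¥237,552.00 = ¥311,532.48.
In-quota duty = ¥237,552.00 × 10% = ¥23,755.20. Over-quota duty = ¥311,532.48 × 35.5% = ¥110,594.03.
Line duty = ¥23,755.20 + ¥110,594.03 = ¥134,349.23.
Total = ¥103,231.06 + ¥0.00 + ¥134,349.23 = ¥237,580.29.

¥237,580.29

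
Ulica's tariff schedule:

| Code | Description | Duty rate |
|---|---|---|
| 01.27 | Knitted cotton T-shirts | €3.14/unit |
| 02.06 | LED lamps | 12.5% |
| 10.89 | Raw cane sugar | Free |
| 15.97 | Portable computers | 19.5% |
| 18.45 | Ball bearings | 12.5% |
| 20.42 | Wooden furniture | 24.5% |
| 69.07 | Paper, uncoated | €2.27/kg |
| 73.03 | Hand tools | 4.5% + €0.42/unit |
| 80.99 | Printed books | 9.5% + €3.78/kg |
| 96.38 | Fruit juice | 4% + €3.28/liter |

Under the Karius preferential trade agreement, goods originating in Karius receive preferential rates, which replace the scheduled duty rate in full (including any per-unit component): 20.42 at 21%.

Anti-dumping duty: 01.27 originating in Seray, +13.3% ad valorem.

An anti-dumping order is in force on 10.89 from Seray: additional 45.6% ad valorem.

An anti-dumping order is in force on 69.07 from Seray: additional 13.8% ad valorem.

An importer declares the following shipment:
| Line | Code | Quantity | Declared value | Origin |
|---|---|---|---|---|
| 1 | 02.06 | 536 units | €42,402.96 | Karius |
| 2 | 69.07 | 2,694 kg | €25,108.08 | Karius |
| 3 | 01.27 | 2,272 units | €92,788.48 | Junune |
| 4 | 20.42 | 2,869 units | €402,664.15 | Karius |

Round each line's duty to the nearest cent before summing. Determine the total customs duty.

€103,109.30

Line 1 (02.06, Karius, 536 units, €42,402.96):
Base rate for 02.06 is 12.5%.
Origin Karius is the FTA partner but 02.06 is not on the preference list; base rate stands.
Duty = €42,402.96 × 12.5% = €5,300.37.
Line 2 (69.07, Karius, 2,694 kg, €25,108.08):
Base rate for 69.07 is €2.27/kg.
Origin Karius is the FTA partner but 69.07 is not on the preference list; base rate stands.
The additional-duty order on 69.07 targets Seray, not Karius; it does not apply.
Duty = 2,694 × €2.27 = €6,115.38.
Line 3 (01.27, Junune, 2,272 units, €92,788.48):
Base rate for 01.27 is €3.14/unit.
The additional-duty order on 01.27 targets Seray, not Junune; it does not apply.
Duty = 2,272 × €3.14 = €7,134.08.
Line 4 (20.42, Karius, 2,869 units, €402,664.15):
Base rate for 20.42 is 24.5%.
Origin Karius qualifies under the Ulica–Karius agreement and 20.42 is covered: preferential rate 21% applies instead.
Duty = €402,664.15 × 21% = €84,559.47.
Total = €5,300.37 + €6,115.38 + €7,134.08 + €84,559.47 = €103,109.30.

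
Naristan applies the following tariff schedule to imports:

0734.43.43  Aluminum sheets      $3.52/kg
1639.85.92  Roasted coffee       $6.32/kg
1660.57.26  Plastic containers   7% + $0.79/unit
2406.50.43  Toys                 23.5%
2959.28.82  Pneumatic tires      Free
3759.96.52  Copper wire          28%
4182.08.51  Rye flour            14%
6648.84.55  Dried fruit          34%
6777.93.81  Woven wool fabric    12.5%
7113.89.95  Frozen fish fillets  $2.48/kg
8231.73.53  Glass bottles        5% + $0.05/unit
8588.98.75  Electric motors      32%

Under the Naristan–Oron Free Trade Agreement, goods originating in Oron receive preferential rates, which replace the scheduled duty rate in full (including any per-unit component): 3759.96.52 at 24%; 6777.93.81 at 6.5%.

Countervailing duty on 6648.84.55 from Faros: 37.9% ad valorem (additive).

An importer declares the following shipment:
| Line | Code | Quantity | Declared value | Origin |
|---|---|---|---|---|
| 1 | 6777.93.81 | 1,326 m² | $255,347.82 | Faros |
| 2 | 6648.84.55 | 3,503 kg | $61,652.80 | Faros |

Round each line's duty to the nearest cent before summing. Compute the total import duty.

Line 1 (6777.93.81, Faros, 1,326 m², $255,347.82):
Base rate for 6777.93.81 is 12.5%.
6777.93.81 has an FTA preferential rate, but origin Faros is not Oron; base rate stands.
Duty = $255,347.82 × 12.5% = $31,918.48.
Line 2 (6648.84.55, Faros, 3,503 kg, $61,652.80):
Base rate for 6648.84.55 is 34%.
Additional duty on 6648.84.55 from Faros: +37.9%. Applied ad valorem rate: 34% + 37.9% = 71.9%.
Duty = $61,652.80 × 71.9% = $44,328.36.
Total = $31,918.48 + $44,328.36 = $76,246.84.

$76,246.84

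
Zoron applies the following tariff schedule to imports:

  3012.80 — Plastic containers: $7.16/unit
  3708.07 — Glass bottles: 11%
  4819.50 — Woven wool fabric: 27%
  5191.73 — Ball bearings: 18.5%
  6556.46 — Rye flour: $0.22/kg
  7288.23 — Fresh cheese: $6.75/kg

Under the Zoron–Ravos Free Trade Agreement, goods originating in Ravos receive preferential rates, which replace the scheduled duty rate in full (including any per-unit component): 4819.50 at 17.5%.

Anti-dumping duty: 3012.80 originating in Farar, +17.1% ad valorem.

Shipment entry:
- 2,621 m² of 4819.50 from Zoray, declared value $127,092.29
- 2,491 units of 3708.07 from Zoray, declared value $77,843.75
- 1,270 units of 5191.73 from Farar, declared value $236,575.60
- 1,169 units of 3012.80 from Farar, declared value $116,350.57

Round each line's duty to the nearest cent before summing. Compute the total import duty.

Line 1 (4819.50, Zoray, 2,621 m², $127,092.29):
Base rate for 4819.50 is 27%.
4819.50 has an FTA preferential rate, but origin Zoray is not Ravos; base rate stands.
Duty = $127,092.29 × 27% = $34,314.92.
Line 2 (3708.07, Zoray, 2,491 units, $77,843.75):
Base rate for 3708.07 is 11%.
Duty = $77,843.75 × 11% = $8,562.81.
Line 3 (5191.73, Farar, 1,270 units, $236,575.60):
Base rate for 5191.73 is 18.5%.
Duty = $236,575.60 × 18.5% = $43,766.49.
Line 4 (3012.80, Farar, 1,169 units, $116,350.57):
Base rate for 3012.80 is $7.16/unit.
Additional duty on 3012.80 from Farar: +17.1% ad valorem. Applied ad valorem rate = 17.1%.
Duty = $116,350.57 × 17.1% + 1,169 × $7.16 = $28,265.99.
Total = $34,314.92 + $8,562.81 + $43,766.49 + $28,265.99 = $114,910.21.

$114,910.21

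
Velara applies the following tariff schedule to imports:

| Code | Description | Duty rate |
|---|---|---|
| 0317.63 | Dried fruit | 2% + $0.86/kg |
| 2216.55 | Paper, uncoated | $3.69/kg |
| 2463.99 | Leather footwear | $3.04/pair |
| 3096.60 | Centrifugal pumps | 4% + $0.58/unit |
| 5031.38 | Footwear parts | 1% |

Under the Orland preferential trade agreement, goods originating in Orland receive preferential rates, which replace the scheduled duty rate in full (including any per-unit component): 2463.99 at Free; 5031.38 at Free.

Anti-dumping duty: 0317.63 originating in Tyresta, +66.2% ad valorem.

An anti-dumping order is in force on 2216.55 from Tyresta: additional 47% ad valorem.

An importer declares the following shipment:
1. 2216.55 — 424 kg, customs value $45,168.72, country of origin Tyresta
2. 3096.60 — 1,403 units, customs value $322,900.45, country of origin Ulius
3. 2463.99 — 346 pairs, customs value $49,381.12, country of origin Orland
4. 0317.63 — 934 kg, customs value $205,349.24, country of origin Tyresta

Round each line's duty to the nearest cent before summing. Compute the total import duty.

$177,375.04

Line 1 (2216.55, Tyresta, 424 kg, $45,168.72):
Base rate for 2216.55 is $3.69/kg.
Additional duty on 2216.55 from Tyresta: +47% ad valorem. Applied ad valorem rate = 47%.
Duty = $45,168.72 × 47% + 424 × $3.69 = $22,793.86.
Line 2 (3096.60, Ulius, 1,403 units, $322,900.45):
Base rate for 3096.60 is 4% + $0.58/unit.
Duty = $322,900.45 × 4% + 1,403 × $0.58 = $13,729.76.
Line 3 (2463.99, Orland, 346 pairs, $49,381.12):
Base rate for 2463.99 is $3.04/pair.
Origin Orland qualifies under the Velara–Orland agreement and 2463.99 is covered: preferential rate Free applies instead.
Duty = $49,381.12 × 0% = $0.00.
Line 4 (0317.63, Tyresta, 934 kg, $205,349.24):
Base rate for 0317.63 is 2% + $0.86/kg.
Additional duty on 0317.63 from Tyresta: +66.2%. Applied ad valorem rate: 2% + 66.2% = 68.2%.
Duty = $205,349.24 × 68.2% + 934 × $0.86 = $140,851.42.
Total = $22,793.86 + $13,729.76 + $0.00 + $140,851.42 = $177,375.04.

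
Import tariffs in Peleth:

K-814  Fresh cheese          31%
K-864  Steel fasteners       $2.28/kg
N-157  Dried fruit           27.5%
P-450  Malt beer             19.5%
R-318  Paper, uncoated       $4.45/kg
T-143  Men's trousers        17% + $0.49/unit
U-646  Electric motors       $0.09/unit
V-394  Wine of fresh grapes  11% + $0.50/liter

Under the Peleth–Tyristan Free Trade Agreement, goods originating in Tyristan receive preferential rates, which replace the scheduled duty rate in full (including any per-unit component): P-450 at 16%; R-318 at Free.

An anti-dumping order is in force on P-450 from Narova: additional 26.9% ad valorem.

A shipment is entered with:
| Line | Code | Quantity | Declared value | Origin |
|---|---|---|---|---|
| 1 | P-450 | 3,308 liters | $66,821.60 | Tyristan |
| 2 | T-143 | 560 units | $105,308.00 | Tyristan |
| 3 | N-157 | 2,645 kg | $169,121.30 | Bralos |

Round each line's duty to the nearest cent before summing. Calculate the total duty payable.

$75,376.58

Line 1 (P-450, Tyristan, 3,308 liters, $66,821.60):
Base rate for P-450 is 19.5%.
Origin Tyristan qualifies under the Peleth–Tyristan agreement and P-450 is covered: preferential rate 16% applies instead.
The additional-duty order on P-450 targets Narova, not Tyristan; it does not apply.
Duty = $66,821.60 × 16% = $10,691.46.
Line 2 (T-143, Tyristan, 560 units, $105,308.00):
Base rate for T-143 is 17% + $0.49/unit.
Origin Tyristan is the FTA partner but T-143 is not on the preference list; base rate stands.
Duty = $105,308.00 × 17% + 560 × $0.49 = $18,176.76.
Line 3 (N-157, Bralos, 2,645 kg, $169,121.30):
Base rate for N-157 is 27.5%.
Duty = $169,121.30 × 27.5% = $46,508.36.
Total = $10,691.46 + $18,176.76 + $46,508.36 = $75,376.58.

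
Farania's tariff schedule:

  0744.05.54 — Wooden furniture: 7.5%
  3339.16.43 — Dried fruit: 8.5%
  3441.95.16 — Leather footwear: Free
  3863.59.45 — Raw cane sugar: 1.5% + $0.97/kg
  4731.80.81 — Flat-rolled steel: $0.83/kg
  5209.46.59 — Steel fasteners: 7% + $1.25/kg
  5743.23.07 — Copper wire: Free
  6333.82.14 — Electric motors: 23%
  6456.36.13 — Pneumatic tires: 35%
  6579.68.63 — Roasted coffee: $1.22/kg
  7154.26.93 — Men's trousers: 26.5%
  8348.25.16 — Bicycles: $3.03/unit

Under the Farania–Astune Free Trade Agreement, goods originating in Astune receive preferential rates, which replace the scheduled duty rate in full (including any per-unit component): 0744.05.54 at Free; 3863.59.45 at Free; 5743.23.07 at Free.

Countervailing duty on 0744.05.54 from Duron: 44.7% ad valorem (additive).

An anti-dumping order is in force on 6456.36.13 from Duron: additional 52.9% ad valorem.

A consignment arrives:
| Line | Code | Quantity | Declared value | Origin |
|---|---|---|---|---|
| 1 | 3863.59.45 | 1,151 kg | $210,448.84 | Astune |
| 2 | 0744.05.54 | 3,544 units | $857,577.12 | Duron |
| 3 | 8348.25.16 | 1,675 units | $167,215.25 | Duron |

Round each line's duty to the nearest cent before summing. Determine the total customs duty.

$452,730.51

Line 1 (3863.59.45, Astune, 1,151 kg, $210,448.84):
Base rate for 3863.59.45 is 1.5% + $0.97/kg.
Origin Astune qualifies under the Farania–Astune agreement and 3863.59.45 is covered: preferential rate Free applies instead.
Duty = $210,448.84 × 0% = $0.00.
Line 2 (0744.05.54, Duron, 3,544 units, $857,577.12):
Base rate for 0744.05.54 is 7.5%.
0744.05.54 has an FTA preferential rate, but origin Duron is not Astune; base rate stands.
Additional duty on 0744.05.54 from Duron: +44.7%. Applied ad valorem rate: 7.5% + 44.7% = 52.2%.
Duty = $857,577.12 × 52.2% = $447,655.26.
Line 3 (8348.25.16, Duron, 1,675 units, $167,215.25):
Base rate for 8348.25.16 is $3.03/unit.
Duty = 1,675 × $3.03 = $5,075.25.
Total = $0.00 + $447,655.26 + $5,075.25 = $452,730.51.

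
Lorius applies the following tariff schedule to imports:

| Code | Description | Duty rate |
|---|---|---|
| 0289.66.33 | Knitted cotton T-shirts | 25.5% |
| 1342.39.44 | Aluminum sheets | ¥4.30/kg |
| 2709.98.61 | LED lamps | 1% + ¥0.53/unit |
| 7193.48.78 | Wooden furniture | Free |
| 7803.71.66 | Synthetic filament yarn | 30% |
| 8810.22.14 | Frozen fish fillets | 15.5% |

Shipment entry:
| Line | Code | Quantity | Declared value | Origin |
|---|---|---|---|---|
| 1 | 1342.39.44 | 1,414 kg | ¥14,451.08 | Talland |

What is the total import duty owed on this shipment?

Line 1 (1342.39.44, Talland, 1,414 kg, ¥14,451.08):
Base rate for 1342.39.44 is ¥4.30/kg.
Duty = 1,414 × ¥4.30 = ¥6,080.20.

¥6,080.20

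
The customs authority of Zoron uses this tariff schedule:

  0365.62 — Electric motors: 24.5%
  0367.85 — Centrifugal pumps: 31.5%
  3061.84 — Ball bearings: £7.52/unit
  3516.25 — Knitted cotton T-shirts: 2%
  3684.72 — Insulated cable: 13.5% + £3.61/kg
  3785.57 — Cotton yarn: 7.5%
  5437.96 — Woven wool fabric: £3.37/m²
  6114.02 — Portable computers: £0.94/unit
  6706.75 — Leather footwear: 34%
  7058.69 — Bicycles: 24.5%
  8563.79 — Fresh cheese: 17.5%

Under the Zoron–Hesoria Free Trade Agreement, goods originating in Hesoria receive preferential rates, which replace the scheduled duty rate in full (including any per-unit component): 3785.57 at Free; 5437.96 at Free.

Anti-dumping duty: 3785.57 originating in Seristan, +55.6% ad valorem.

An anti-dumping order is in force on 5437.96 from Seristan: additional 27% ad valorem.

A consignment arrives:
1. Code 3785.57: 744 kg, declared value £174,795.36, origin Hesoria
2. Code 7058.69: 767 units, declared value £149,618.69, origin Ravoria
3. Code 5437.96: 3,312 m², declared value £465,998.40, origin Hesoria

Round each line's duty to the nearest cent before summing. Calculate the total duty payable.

£36,656.58

Line 1 (3785.57, Hesoria, 744 kg, £174,795.36):
Base rate for 3785.57 is 7.5%.
Origin Hesoria qualifies under the Zoron–Hesoria agreement and 3785.57 is covered: preferential rate Free applies instead.
The additional-duty order on 3785.57 targets Seristan, not Hesoria; it does not apply.
Duty = £174,795.36 × 0% = £0.00.
Line 2 (7058.69, Ravoria, 767 units, £149,618.69):
Base rate for 7058.69 is 24.5%.
Duty = £149,618.69 × 24.5% = £36,656.58.
Line 3 (5437.96, Hesoria, 3,312 m², £465,998.40):
Base rate for 5437.96 is £3.37/m².
Origin Hesoria qualifies under the Zoron–Hesoria agreement and 5437.96 is covered: preferential rate Free applies instead.
The additional-duty order on 5437.96 targets Seristan, not Hesoria; it does not apply.
Duty = £465,998.40 × 0% = £0.00.
Total = £0.00 + £36,656.58 + £0.00 = £36,656.58.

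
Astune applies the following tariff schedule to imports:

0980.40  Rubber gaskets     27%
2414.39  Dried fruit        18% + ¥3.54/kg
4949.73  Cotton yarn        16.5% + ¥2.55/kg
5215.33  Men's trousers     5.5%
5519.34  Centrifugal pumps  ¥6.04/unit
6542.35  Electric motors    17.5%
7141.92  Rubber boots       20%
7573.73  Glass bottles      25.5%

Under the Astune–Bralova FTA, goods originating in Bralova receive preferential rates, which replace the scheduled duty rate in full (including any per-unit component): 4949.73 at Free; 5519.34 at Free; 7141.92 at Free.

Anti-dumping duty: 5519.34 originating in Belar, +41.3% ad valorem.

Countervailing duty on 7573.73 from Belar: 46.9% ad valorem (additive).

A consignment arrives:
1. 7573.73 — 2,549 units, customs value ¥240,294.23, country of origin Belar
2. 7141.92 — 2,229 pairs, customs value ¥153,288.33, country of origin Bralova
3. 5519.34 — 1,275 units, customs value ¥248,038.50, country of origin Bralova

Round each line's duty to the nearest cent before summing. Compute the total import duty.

¥173,973.02

Line 1 (7573.73, Belar, 2,549 units, ¥240,294.23):
Base rate for 7573.73 is 25.5%.
Additional duty on 7573.73 from Belar: +46.9%. Applied ad valorem rate: 25.5% + 46.9% = 72.4%.
Duty = ¥240,294.23 × 72.4% = ¥173,973.02.
Line 2 (7141.92, Bralova, 2,229 pairs, ¥153,288.33):
Base rate for 7141.92 is 20%.
Origin Bralova qualifies under the Astune–Bralova agreement and 7141.92 is covered: preferential rate Free applies instead.
Duty = ¥153,288.33 × 0% = ¥0.00.
Line 3 (5519.34, Bralova, 1,275 units, ¥248,038.50):
Base rate for 5519.34 is ¥6.04/unit.
Origin Bralova qualifies under the Astune–Bralova agreement and 5519.34 is covered: preferential rate Free applies instead.
The additional-duty order on 5519.34 targets Belar, not Bralova; it does not apply.
Duty = ¥248,038.50 × 0% = ¥0.00.
Total = ¥173,973.02 + ¥0.00 + ¥0.00 = ¥173,973.02.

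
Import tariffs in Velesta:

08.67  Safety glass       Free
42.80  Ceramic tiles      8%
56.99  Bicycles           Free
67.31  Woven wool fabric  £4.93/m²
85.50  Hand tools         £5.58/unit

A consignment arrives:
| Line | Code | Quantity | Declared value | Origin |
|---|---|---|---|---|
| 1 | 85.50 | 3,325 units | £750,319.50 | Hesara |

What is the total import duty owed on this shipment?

£18,553.50

Line 1 (85.50, Hesara, 3,325 units, £750,319.50):
Base rate for 85.50 is £5.58/unit.
Duty = 3,325 × £5.58 = £18,553.50.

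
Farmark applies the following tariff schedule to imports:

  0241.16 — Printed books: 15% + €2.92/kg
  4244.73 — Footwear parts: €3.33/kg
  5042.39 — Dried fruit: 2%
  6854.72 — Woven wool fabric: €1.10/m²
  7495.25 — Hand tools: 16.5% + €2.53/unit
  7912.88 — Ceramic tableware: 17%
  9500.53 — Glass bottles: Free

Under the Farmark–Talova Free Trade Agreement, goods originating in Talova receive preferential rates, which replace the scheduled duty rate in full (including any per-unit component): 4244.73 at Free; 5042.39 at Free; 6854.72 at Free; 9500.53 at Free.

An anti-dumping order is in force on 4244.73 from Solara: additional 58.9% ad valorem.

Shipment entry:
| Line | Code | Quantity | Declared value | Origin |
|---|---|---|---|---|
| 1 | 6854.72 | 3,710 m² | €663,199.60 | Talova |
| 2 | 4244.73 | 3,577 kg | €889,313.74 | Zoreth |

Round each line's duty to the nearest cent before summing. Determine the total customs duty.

Line 1 (6854.72, Talova, 3,710 m², €663,199.60):
Base rate for 6854.72 is €1.10/m².
Origin Talova qualifies under the Farmark–Talova agreement and 6854.72 is covered: preferential rate Free applies instead.
Duty = €663,199.60 × 0% = €0.00.
Line 2 (4244.73, Zoreth, 3,577 kg, €889,313.74):
Base rate for 4244.73 is €3.33/kg.
4244.73 has an FTA preferential rate, but origin Zoreth is not Talova; base rate stands.
The additional-duty order on 4244.73 targets Solara, not Zoreth; it does not apply.
Duty = 3,577 × €3.33 = €11,911.41.
Total = €0.00 + €11,911.41 = €11,911.41.

€11,911.41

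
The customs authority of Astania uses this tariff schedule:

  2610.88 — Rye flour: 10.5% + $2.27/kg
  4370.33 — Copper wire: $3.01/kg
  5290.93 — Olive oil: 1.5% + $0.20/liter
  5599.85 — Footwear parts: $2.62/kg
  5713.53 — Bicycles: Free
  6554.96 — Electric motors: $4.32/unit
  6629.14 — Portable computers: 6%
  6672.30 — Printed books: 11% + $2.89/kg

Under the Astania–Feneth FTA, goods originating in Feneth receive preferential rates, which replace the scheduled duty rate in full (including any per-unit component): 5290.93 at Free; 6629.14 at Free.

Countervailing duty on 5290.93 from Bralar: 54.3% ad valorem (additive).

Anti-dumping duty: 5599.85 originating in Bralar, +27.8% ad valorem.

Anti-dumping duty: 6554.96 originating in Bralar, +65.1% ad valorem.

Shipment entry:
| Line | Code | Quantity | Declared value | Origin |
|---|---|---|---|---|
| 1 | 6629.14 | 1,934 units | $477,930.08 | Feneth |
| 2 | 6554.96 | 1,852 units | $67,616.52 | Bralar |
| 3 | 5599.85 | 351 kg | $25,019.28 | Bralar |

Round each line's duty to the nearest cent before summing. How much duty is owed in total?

$59,893.97

Line 1 (6629.14, Feneth, 1,934 units, $477,930.08):
Base rate for 6629.14 is 6%.
Origin Feneth qualifies under the Astania–Feneth agreement and 6629.14 is covered: preferential rate Free applies instead.
Duty = $477,930.08 × 0% = $0.00.
Line 2 (6554.96, Bralar, 1,852 units, $67,616.52):
Base rate for 6554.96 is $4.32/unit.
Additional duty on 6554.96 from Bralar: +65.1% ad valorem. Applied ad valorem rate = 65.1%.
Duty = $67,616.52 × 65.1% + 1,852 × $4.32 = $52,018.99.
Line 3 (5599.85, Bralar, 351 kg, $25,019.28):
Base rate for 5599.85 is $2.62/kg.
Additional duty on 5599.85 from Bralar: +27.8% ad valorem. Applied ad valorem rate = 27.8%.
Duty = $25,019.28 × 27.8% + 351 × $2.62 = $7,874.98.
Total = $0.00 + $52,018.99 + $7,874.98 = $59,893.97.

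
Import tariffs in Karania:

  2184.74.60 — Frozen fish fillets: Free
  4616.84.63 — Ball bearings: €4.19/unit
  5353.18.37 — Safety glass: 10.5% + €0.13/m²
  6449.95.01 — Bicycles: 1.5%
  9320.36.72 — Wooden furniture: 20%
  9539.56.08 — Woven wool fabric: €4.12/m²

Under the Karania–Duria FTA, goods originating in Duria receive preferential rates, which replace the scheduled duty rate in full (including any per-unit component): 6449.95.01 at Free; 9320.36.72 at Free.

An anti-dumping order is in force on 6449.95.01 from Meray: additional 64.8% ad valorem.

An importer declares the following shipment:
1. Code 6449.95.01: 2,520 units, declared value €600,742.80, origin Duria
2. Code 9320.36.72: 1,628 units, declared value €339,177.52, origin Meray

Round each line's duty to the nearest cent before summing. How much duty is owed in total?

Line 1 (6449.95.01, Duria, 2,520 units, €600,742.80):
Base rate for 6449.95.01 is 1.5%.
Origin Duria qualifies under the Karania–Duria agreement and 6449.95.01 is covered: preferential rate Free applies instead.
The additional-duty order on 6449.95.01 targets Meray, not Duria; it does not apply.
Duty = €600,742.80 × 0% = €0.00.
Line 2 (9320.36.72, Meray, 1,628 units, €339,177.52):
Base rate for 9320.36.72 is 20%.
9320.36.72 has an FTA preferential rate, but origin Meray is not Duria; base rate stands.
Duty = €339,177.52 × 20% = €67,835.50.
Total = €0.00 + €67,835.50 = €67,835.50.

€67,835.50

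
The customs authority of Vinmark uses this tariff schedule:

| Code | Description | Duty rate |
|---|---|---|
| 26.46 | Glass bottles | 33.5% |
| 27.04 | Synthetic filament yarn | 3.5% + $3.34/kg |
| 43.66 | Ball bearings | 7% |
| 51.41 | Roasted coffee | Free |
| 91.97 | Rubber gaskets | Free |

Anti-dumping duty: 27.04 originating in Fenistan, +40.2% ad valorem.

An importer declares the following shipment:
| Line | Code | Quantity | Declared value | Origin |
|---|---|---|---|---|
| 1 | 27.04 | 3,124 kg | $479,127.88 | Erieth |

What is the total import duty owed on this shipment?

Line 1 (27.04, Erieth, 3,124 kg, $479,127.88):
Base rate for 27.04 is 3.5% + $3.34/kg.
The additional-duty order on 27.04 targets Fenistan, not Erieth; it does not apply.
Duty = $479,127.88 × 3.5% + 3,124 × $3.34 = $27,203.64.

$27,203.64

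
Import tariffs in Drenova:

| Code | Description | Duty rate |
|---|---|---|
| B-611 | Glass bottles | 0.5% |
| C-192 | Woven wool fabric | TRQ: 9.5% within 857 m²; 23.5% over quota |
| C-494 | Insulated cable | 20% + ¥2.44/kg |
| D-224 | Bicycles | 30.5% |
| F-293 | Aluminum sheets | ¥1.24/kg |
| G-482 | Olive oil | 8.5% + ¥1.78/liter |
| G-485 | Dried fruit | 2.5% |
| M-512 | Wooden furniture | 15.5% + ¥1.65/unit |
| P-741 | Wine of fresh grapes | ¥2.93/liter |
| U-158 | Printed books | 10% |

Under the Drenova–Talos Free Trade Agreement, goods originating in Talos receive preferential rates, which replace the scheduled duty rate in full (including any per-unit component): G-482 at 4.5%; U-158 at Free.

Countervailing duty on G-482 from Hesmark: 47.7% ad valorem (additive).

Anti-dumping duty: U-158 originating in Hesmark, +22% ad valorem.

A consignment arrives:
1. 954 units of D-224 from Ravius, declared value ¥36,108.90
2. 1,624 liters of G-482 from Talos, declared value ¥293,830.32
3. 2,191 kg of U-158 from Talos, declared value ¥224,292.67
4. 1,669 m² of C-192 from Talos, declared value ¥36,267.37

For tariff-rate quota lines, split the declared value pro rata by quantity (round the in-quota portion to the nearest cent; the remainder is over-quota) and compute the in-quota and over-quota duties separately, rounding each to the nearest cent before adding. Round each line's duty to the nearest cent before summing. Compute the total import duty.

¥30,151.24

Line 1 (D-224, Ravius, 954 units, ¥36,108.90):
Base rate for D-224 is 30.5%.
Duty = ¥36,108.90 × 30.5% = ¥11,013.21.
Line 2 (G-482, Talos, 1,624 liters, ¥293,830.32):
Base rate for G-482 is 8.5% + ¥1.78/liter.
Origin Talos qualifies under the Drenova–Talos agreement and G-482 is covered: preferential rate 4.5% applies instead.
The additional-duty order on G-482 targets Hesmark, not Talos; it does not apply.
Duty = ¥293,830.32 × 4.5% = ¥13,222.36.
Line 3 (U-158, Talos, 2,191 kg, ¥224,292.67):
Base rate for U-158 is 10%.
Origin Talos qualifies under the Drenova–Talos agreement and U-158 is covered: preferential rate Free applies instead.
The additional-duty order on U-158 targets Hesmark, not Talos; it does not apply.
Duty = ¥224,292.67 × 0% = ¥0.00.
Line 4 (C-192, Talos, 1,669 m², ¥36,267.37):
Code C-192 is under a tariff-rate quota (threshold 857 m²). In-quota: 857 m² at 9.5%; over-quota: 812 m² at 23.5%.
Pro-rata value split: in-quota = ¥36,267.37 × 857/1,669 = ¥18,622.61; over-quota = ¥36,267.37 − ¥18,622.61 = ¥17,644.76.
In-quota duty = ¥18,622.61 × 9.5% = ¥1,769.15. Over-quota duty = ¥17,644.76 × 23.5% = ¥4,146.52.
Line duty = ¥1,769.15 + ¥4,146.52 = ¥5,915.67.
Total = ¥11,013.21 + ¥13,222.36 + ¥0.00 + ¥5,915.67 = ¥30,151.24.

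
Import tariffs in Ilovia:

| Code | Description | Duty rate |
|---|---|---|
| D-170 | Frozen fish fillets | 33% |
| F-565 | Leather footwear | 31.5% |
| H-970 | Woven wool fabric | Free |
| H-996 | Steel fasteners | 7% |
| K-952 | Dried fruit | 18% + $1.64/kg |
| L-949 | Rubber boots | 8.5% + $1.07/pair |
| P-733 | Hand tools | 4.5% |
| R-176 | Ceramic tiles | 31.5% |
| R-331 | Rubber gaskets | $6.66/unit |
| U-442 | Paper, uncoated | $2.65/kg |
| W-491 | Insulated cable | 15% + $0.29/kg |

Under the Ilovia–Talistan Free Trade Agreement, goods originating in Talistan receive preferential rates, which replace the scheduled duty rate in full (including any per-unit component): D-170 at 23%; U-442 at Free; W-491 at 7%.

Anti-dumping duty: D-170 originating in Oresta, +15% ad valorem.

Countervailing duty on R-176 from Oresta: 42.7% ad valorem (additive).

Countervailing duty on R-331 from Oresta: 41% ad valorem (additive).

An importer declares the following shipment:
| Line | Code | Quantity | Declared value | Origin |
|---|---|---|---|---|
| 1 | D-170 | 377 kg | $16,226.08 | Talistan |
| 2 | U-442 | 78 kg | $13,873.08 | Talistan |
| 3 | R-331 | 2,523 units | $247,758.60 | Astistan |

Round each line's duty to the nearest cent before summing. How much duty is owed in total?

$20,535.18

Line 1 (D-170, Talistan, 377 kg, $16,226.08):
Base rate for D-170 is 33%.
Origin Talistan qualifies under the Ilovia–Talistan agreement and D-170 is covered: preferential rate 23% applies instead.
The additional-duty order on D-170 targets Oresta, not Talistan; it does not apply.
Duty = $16,226.08 × 23% = $3,732.00.
Line 2 (U-442, Talistan, 78 kg, $13,873.08):
Base rate for U-442 is $2.65/kg.
Origin Talistan qualifies under the Ilovia–Talistan agreement and U-442 is covered: preferential rate Free applies instead.
Duty = $13,873.08 × 0% = $0.00.
Line 3 (R-331, Astistan, 2,523 units, $247,758.60):
Base rate for R-331 is $6.66/unit.
The additional-duty order on R-331 targets Oresta, not Astistan; it does not apply.
Duty = 2,523 × $6.66 = $16,803.18.
Total = $3,732.00 + $0.00 + $16,803.18 = $20,535.18.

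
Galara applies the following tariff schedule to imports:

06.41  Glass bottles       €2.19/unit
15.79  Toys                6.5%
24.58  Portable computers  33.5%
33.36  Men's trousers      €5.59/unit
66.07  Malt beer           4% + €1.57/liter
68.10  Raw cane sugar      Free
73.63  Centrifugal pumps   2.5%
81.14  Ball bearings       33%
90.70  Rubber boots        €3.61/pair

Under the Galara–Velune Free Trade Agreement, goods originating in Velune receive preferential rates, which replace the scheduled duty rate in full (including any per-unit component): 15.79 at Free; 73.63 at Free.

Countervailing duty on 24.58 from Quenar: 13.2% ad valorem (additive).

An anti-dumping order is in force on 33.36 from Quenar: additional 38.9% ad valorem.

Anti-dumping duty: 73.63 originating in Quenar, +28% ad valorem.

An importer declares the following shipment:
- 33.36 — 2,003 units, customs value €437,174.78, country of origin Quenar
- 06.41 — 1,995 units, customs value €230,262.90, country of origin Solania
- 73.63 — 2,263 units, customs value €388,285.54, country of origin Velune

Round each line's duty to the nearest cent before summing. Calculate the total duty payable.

Line 1 (33.36, Quenar, 2,003 units, €437,174.78):
Base rate for 33.36 is €5.59/unit.
Additional duty on 33.36 from Quenar: +38.9% ad valorem. Applied ad valorem rate = 38.9%.
Duty = €437,174.78 × 38.9% + 2,003 × €5.59 = €181,257.76.
Line 2 (06.41, Solania, 1,995 units, €230,262.90):
Base rate for 06.41 is €2.19/unit.
Duty = 1,995 × €2.19 = €4,369.05.
Line 3 (73.63, Velune, 2,263 units, €388,285.54):
Base rate for 73.63 is 2.5%.
Origin Velune qualifies under the Galara–Velune agreement and 73.63 is covered: preferential rate Free applies instead.
The additional-duty order on 73.63 targets Quenar, not Velune; it does not apply.
Duty = €388,285.54 × 0% = €0.00.
Total = €181,257.76 + €4,369.05 + €0.00 = €185,626.81.

€185,626.81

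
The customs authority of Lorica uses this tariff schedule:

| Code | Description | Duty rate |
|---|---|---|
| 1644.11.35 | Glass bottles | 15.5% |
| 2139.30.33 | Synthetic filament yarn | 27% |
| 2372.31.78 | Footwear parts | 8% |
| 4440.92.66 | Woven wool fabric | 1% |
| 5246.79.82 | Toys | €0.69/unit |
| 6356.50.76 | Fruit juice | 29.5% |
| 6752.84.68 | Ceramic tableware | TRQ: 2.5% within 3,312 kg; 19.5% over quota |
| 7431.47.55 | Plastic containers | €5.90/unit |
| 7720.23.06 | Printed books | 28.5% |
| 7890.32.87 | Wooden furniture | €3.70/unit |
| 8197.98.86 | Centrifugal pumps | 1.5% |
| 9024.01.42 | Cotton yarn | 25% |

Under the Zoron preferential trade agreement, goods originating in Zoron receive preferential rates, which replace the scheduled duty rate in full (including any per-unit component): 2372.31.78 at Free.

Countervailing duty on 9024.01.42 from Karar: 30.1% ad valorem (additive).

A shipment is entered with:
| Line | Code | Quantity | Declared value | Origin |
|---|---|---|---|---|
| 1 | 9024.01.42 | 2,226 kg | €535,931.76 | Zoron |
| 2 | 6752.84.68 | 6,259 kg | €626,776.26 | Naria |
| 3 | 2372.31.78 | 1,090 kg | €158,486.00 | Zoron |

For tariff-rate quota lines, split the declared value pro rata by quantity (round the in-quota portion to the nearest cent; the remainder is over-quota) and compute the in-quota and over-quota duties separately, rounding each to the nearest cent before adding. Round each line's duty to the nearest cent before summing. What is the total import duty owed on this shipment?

Line 1 (9024.01.42, Zoron, 2,226 kg, €535,931.76):
Base rate for 9024.01.42 is 25%.
Origin Zoron is the FTA partner but 9024.01.42 is not on the preference list; base rate stands.
The additional-duty order on 9024.01.42 targets Karar, not Zoron; it does not apply.
Duty = €535,931.76 × 25% = €133,982.94.
Line 2 (6752.84.68, Naria, 6,259 kg, €626,776.26):
Code 6752.84.68 is under a tariff-rate quota (threshold 3,312 kg). In-quota: 3,312 kg at 2.5%; over-quota: 2,947 kg at 19.5%.
Pro-rata value split: in-quota = €626,776.26 × 3,312/6,259 = €331,663.68; over-quota = €626,776.26 − €331,663.68 = €295,112.58.
In-quota duty = €331,663.68 × 2.5% = €8,291.59. Over-quota duty = €295,112.58 × 19.5% = €57,546.95.
Line duty = €8,291.59 + €57,546.95 = €65,838.54.
Line 3 (2372.31.78, Zoron, 1,090 kg, €158,486.00):
Base rate for 2372.31.78 is 8%.
Origin Zoron qualifies under the Lorica–Zoron agreement and 2372.31.78 is covered: preferential rate Free applies instead.
Duty = €158,486.00 × 0% = €0.00.
Total = €133,982.94 + €65,838.54 + €0.00 = €199,821.48.

€199,821.48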